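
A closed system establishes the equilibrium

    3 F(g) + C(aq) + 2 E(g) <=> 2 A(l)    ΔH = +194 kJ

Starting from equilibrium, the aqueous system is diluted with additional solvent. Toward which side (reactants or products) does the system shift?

left

Dilution lowers every aqueous concentration by the same factor. Δn_aq = 0 − 1 = -1, so the system shifts toward the side with more dissolved moles — to the left.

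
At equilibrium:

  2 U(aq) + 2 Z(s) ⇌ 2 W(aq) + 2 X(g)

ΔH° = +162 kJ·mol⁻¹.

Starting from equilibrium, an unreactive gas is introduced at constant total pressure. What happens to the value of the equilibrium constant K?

The equilibrium constant depends only on temperature. This perturbation may move the position of equilibrium, but since T is unchanged, K itself is unchanged.

unchanged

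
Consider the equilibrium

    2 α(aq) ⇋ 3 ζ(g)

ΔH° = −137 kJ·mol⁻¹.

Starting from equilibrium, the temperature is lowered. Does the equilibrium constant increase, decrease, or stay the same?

increases

K depends on temperature via the van 't Hoff relation. The forward reaction is exothermic, so lowering T increases K.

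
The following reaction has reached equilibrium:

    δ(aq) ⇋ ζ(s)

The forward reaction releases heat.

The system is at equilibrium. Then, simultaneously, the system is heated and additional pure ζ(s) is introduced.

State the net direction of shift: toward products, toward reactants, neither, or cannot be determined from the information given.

left

The forward reaction is exothermic. Raising T favours the endothermic direction — shift to the left.
ζ is a pure solid; its activity is 1 regardless of amount, so Q is unaffected — no shift from this change.
Only the nonzero effect(s) matter; the net shift is to the left.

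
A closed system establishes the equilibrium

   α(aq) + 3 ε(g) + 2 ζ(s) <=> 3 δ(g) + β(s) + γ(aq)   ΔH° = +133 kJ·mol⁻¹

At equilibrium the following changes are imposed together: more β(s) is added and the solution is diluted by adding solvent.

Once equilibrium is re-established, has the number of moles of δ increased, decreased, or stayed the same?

β is a pure solid; its activity is 1 regardless of amount, so Q is unaffected — no shift from this change.
Dilution scales every aqueous concentration by the same factor. Δn_aq = 1 − 1 = 0, so Q is unchanged — no shift.
No net shift occurs, so the amount of δ is unchanged.

unchanged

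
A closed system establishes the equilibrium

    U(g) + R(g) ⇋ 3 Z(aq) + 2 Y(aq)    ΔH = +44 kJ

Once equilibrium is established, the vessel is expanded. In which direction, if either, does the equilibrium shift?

left

Gas moles: reactants 2, products 0 (Δn_gas = -2). Expansion shifts the system toward the side with more moles of gas — to the left.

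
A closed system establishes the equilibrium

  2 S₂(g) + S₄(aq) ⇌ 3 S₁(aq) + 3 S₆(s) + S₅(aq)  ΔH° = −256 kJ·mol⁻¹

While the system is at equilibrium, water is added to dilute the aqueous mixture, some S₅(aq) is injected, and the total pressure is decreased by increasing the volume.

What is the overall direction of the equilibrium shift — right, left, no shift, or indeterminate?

cannot be determined

Dilution lowers every aqueous concentration by the same factor. Δn_aq = 4 − 1 = +3, so the system shifts toward the side with more dissolved moles — to the right.
Adding S₅ (aq), a product, drives the reaction to the left.
Gas moles: reactants 2, products 0 (Δn_gas = -2). Expansion shifts the system toward the side with more moles of gas — to the left.
The individual effects push in opposite directions; without quantitative information the net direction cannot be determined.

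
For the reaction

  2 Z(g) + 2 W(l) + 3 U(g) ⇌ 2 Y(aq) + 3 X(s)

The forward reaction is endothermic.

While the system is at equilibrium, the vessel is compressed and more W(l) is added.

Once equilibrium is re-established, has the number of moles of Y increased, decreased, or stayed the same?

increases

Gas moles: reactants 5, products 0 (Δn_gas = -5). Compression shifts the system toward the side with fewer moles of gas — to the right.
W is a pure liquid; its activity is 1 regardless of amount, so Q is unaffected — no shift from this change.
The net shift is to the right. Y is a product, so its amount increases.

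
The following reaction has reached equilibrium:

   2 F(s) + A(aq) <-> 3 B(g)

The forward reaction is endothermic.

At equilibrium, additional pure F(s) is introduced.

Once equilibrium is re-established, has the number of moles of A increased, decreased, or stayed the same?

F is a pure solid; its activity is 1 regardless of amount, so Q is unaffected — no shift from this change.
No net shift occurs, so the amount of A is unchanged.

unchanged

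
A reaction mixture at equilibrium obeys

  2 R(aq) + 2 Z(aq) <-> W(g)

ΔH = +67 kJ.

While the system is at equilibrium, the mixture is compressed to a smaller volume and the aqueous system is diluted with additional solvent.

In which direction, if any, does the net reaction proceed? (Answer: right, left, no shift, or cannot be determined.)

left

Gas moles: reactants 0, products 1 (Δn_gas = +1). Compression shifts the system toward the side with fewer moles of gas — to the left.
Dilution lowers every aqueous concentration by the same factor. Δn_aq = 0 − 4 = -4, so the system shifts toward the side with more dissolved moles — to the left.
All effects act in the same direction — net shift to the left.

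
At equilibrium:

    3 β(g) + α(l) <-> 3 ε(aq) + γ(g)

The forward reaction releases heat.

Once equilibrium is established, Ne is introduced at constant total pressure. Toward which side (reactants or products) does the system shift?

Adding inert gas at constant total pressure expands the volume and lowers every reacting partial pressure. With Δn_gas = 1 − 3 = -2, Q moves away from K toward the side with fewer gas moles, so the system shifts toward the side with more gas moles — to the left.

left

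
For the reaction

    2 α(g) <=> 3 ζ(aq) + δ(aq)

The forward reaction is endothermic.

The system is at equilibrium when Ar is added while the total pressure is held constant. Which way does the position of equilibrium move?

left

Adding inert gas at constant total pressure expands the volume and lowers every reacting partial pressure. With Δn_gas = 0 − 2 = -2, Q moves away from K toward the side with fewer gas moles, so the system shifts toward the side with more gas moles — to the left.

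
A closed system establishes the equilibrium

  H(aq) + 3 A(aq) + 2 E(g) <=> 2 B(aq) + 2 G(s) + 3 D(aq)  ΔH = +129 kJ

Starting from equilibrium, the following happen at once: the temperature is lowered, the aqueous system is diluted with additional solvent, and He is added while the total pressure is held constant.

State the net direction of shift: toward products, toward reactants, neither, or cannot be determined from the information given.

cannot be determined

The forward reaction is endothermic. Lowering T favours the exothermic direction — shift to the left.
Dilution lowers every aqueous concentration by the same factor. Δn_aq = 5 − 4 = +1, so the system shifts toward the side with more dissolved moles — to the right.
Adding inert gas at constant total pressure expands the volume and lowers every reacting partial pressure. With Δn_gas = 0 − 2 = -2, Q moves away from K toward the side with fewer gas moles, so the system shifts toward the side with more gas moles — to the left.
The individual effects push in opposite directions; without quantitative information the net direction cannot be determined.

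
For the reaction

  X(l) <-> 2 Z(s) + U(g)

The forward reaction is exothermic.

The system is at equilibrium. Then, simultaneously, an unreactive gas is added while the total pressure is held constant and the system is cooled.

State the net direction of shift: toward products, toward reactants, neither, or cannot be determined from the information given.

right

Adding inert gas at constant total pressure expands the volume and lowers every reacting partial pressure. With Δn_gas = 1 − 0 = +1, Q moves away from K toward the side with fewer gas moles, so the system shifts toward the side with more gas moles — to the right.
The forward reaction is exothermic. Lowering T favours the exothermic direction — shift to the right.
All effects act in the same direction — net shift to the right.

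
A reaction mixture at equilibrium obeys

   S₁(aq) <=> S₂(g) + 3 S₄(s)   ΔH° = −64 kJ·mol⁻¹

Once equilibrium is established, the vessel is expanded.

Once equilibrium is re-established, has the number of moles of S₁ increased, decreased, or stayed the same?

decreases

Gas moles: reactants 0, products 1 (Δn_gas = +1). Expansion shifts the system toward the side with more moles of gas — to the right.
The net shift is to the right. S₁ is a reactant, so its amount decreases.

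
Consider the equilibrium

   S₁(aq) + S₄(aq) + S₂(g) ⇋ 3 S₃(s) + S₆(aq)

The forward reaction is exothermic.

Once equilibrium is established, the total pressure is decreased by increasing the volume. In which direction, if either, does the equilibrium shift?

left

Gas moles: reactants 1, products 0 (Δn_gas = -1). Expansion shifts the system toward the side with more moles of gas — to the left.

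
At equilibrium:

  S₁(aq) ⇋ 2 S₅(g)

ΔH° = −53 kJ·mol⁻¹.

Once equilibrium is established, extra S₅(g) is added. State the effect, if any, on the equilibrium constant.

unchanged

The equilibrium constant depends only on temperature. This perturbation may move the position of equilibrium, but since T is unchanged, K itself is unchanged.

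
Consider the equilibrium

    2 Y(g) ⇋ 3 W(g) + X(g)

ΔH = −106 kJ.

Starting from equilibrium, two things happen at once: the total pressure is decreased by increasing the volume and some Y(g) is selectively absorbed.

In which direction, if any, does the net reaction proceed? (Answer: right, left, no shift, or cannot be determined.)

Gas moles: reactants 2, products 4 (Δn_gas = +2). Expansion shifts the system toward the side with more moles of gas — to the right.
Removing Y (g), a reactant, drives the reaction to the left.
The individual effects push in opposite directions; without quantitative information the net direction cannot be determined.

cannot be determined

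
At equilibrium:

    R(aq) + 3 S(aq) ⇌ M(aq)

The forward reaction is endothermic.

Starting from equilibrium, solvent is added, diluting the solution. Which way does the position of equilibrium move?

left

Dilution lowers every aqueous concentration by the same factor. Δn_aq = 1 − 4 = -3, so the system shifts toward the side with more dissolved moles — to the left.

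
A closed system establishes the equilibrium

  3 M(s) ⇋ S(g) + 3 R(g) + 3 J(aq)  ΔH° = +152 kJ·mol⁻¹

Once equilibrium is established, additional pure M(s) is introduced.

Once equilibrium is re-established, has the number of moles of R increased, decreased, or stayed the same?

M is a pure solid; its activity is 1 regardless of amount, so Q is unaffected — no shift from this change.
No net shift occurs, so the amount of R is unchanged.

unchanged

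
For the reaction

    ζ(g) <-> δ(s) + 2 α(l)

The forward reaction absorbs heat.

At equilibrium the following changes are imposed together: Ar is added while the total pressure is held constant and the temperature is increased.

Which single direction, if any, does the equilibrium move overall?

cannot be determined

Adding inert gas at constant total pressure expands the volume and lowers every reacting partial pressure. With Δn_gas = 0 − 1 = -1, Q moves away from K toward the side with fewer gas moles, so the system shifts toward the side with more gas moles — to the left.
The forward reaction is endothermic. Raising T favours the endothermic direction — shift to the right.
The individual effects push in opposite directions; without quantitative information the net direction cannot be determined.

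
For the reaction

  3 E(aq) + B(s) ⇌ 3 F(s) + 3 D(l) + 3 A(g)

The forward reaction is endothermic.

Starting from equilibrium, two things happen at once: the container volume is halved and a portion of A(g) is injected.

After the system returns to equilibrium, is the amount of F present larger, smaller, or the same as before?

decreases

Gas moles: reactants 0, products 3 (Δn_gas = +3). Compression shifts the system toward the side with fewer moles of gas — to the left.
Adding A (g), a product, drives the reaction to the left.
The net shift is to the left. F is a product, so its amount decreases.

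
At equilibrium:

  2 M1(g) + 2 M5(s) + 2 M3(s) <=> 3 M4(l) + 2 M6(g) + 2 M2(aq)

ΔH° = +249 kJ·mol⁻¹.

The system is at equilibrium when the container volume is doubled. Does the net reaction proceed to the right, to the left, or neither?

no shift

Gas moles: reactants 2, products 2. Δn_gas = 0, so a volume change leaves Q equal to K — no shift from this change.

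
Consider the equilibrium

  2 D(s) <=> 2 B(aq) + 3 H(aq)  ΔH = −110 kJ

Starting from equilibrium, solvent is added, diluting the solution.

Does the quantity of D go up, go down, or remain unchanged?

Dilution lowers every aqueous concentration by the same factor. Δn_aq = 5 − 0 = +5, so the system shifts toward the side with more dissolved moles — to the right.
The net shift is to the right. D is a reactant, so its amount decreases.

decreases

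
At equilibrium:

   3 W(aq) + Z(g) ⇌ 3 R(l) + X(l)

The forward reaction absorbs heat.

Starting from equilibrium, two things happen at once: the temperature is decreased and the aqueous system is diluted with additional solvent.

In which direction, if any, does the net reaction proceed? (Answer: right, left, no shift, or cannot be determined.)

The forward reaction is endothermic. Lowering T favours the exothermic direction — shift to the left.
Dilution lowers every aqueous concentration by the same factor. Δn_aq = 0 − 3 = -3, so the system shifts toward the side with more dissolved moles — to the left.
All effects act in the same direction — net shift to the left.

left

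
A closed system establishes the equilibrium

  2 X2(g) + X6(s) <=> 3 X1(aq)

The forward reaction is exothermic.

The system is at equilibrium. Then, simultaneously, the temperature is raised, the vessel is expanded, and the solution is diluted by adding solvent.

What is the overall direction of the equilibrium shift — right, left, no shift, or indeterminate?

cannot be determined

The forward reaction is exothermic. Raising T favours the endothermic direction — shift to the left.
Gas moles: reactants 2, products 0 (Δn_gas = -2). Expansion shifts the system toward the side with more moles of gas — to the left.
Dilution lowers every aqueous concentration by the same factor. Δn_aq = 3 − 0 = +3, so the system shifts toward the side with more dissolved moles — to the right.
The individual effects push in opposite directions; without quantitative information the net direction cannot be determined.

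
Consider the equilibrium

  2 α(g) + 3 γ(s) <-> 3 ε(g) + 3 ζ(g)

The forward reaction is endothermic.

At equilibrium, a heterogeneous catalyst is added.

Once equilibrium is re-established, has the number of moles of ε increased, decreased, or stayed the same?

unchanged

A catalyst speeds both forward and reverse rates equally; it changes neither Q nor K — no shift from this change.
No net shift occurs, so the amount of ε is unchanged.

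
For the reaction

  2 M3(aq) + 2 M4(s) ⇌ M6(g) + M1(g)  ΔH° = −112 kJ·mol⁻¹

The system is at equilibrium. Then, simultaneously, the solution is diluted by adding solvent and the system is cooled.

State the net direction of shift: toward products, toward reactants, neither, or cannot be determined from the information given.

cannot be determined

Dilution lowers every aqueous concentration by the same factor. Δn_aq = 0 − 2 = -2, so the system shifts toward the side with more dissolved moles — to the left.
The forward reaction is exothermic. Lowering T favours the exothermic direction — shift to the right.
The individual effects push in opposite directions; without quantitative information the net direction cannot be determined.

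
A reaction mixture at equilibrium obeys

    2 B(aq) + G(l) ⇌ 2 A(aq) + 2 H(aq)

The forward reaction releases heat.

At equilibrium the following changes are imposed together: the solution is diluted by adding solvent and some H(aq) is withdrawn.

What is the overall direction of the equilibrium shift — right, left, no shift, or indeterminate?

right

Dilution lowers every aqueous concentration by the same factor. Δn_aq = 4 − 2 = +2, so the system shifts toward the side with more dissolved moles — to the right.
Removing H (aq), a product, drives the reaction to the right.
All effects act in the same direction — net shift to the right.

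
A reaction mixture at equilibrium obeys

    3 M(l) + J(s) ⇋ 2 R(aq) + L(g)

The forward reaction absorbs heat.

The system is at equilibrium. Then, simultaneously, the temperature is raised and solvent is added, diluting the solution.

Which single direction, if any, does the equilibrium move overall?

The forward reaction is endothermic. Raising T favours the endothermic direction — shift to the right.
Dilution lowers every aqueous concentration by the same factor. Δn_aq = 2 − 0 = +2, so the system shifts toward the side with more dissolved moles — to the right.
All effects act in the same direction — net shift to the right.

right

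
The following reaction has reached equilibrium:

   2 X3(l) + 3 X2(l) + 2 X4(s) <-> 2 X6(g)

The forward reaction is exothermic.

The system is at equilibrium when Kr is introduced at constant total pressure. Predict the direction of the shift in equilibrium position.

Adding inert gas at constant total pressure expands the volume and lowers every reacting partial pressure. With Δn_gas = 2 − 0 = +2, Q moves away from K toward the side with fewer gas moles, so the system shifts toward the side with more gas moles — to the right.

right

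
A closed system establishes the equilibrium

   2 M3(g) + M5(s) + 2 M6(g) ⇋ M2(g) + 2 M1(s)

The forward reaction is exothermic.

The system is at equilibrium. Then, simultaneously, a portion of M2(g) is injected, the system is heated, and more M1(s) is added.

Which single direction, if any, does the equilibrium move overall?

left

Adding M2 (g), a product, drives the reaction to the left.
The forward reaction is exothermic. Raising T favours the endothermic direction — shift to the left.
M1 is a pure solid; its activity is 1 regardless of amount, so Q is unaffected — no shift from this change.
Only the nonzero effect(s) matter; the net shift is to the left.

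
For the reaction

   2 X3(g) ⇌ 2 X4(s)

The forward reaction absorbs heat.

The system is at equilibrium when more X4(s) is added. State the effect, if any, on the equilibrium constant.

The equilibrium constant depends only on temperature. This perturbation changes neither the position of equilibrium nor K.

unchanged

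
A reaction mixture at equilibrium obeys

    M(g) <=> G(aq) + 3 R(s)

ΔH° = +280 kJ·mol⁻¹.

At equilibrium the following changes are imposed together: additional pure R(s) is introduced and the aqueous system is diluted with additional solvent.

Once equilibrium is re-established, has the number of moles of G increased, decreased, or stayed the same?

R is a pure solid; its activity is 1 regardless of amount, so Q is unaffected — no shift from this change.
Dilution lowers every aqueous concentration by the same factor. Δn_aq = 1 − 0 = +1, so the system shifts toward the side with more dissolved moles — to the right.
The net shift is to the right. G is a product, so its amount increases.

increases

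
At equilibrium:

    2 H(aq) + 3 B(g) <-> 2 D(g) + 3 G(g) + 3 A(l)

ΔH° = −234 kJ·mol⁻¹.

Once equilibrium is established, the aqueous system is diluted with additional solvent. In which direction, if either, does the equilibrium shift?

Dilution lowers every aqueous concentration by the same factor. Δn_aq = 0 − 2 = -2, so the system shifts toward the side with more dissolved moles — to the left.

left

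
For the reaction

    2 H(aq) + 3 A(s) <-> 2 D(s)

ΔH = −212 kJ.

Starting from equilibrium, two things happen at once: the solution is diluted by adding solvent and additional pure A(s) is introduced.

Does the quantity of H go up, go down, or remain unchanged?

increases

Dilution lowers every aqueous concentration by the same factor. Δn_aq = 0 − 2 = -2, so the system shifts toward the side with more dissolved moles — to the left.
A is a pure solid; its activity is 1 regardless of amount, so Q is unaffected — no shift from this change.
The net shift is to the left. H is a reactant, so its amount increases.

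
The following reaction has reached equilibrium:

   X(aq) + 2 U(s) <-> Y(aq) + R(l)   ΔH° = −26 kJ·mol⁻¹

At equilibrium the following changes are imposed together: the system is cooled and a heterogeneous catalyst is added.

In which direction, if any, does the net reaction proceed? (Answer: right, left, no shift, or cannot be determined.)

The forward reaction is exothermic. Lowering T favours the exothermic direction — shift to the right.
A catalyst speeds both forward and reverse rates equally; it changes neither Q nor K — no shift from this change.
Only the nonzero effect(s) matter; the net shift is to the right.

right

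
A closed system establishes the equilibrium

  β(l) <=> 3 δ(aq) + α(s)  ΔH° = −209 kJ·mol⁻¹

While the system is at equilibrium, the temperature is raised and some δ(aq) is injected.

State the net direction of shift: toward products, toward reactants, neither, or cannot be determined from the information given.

left

The forward reaction is exothermic. Raising T favours the endothermic direction — shift to the left.
Adding δ (aq), a product, drives the reaction to the left.
All effects act in the same direction — net shift to the left.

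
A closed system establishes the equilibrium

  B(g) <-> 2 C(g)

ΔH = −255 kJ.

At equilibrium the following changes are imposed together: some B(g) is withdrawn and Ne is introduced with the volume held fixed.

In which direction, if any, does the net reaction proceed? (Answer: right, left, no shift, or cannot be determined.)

Removing B (g), a reactant, drives the reaction to the left.
At constant volume, adding an inert gas leaves every reacting species' partial pressure unchanged, so Q is unchanged — no shift from this change.
Only the nonzero effect(s) matter; the net shift is to the left.

left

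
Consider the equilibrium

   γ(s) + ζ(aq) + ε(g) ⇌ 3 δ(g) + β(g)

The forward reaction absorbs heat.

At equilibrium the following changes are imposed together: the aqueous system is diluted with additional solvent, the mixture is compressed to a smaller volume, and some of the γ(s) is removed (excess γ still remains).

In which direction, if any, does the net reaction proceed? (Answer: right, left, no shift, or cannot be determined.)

Dilution lowers every aqueous concentration by the same factor. Δn_aq = 0 − 1 = -1, so the system shifts toward the side with more dissolved moles — to the left.
Gas moles: reactants 1, products 4 (Δn_gas = +3). Compression shifts the system toward the side with fewer moles of gas — to the left.
γ is a pure solid; its activity is 1 regardless of amount, so Q is unaffected — no shift from this change.
Only the nonzero effect(s) matter; the net shift is to the left.

left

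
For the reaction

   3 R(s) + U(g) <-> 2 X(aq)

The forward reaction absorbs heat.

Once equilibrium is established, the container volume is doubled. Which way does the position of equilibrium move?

Gas moles: reactants 1, products 0 (Δn_gas = -1). Expansion shifts the system toward the side with more moles of gas — to the left.

left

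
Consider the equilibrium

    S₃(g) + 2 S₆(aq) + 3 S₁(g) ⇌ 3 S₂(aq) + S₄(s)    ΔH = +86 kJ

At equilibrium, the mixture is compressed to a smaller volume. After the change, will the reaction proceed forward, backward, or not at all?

Gas moles: reactants 4, products 0 (Δn_gas = -4). Compression shifts the system toward the side with fewer moles of gas — to the right.

right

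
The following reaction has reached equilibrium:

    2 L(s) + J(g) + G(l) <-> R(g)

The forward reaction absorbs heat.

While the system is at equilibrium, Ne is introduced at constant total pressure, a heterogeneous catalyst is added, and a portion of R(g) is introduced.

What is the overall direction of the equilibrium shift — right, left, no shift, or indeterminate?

Adding inert gas at constant total pressure expands the volume, scaling every reacting partial pressure by the same factor. Δn_gas = 1 − 1 = 0, so Q is unchanged — no shift.
A catalyst speeds both forward and reverse rates equally; it changes neither Q nor K — no shift from this change.
Adding R (g), a product, drives the reaction to the left.
Only the nonzero effect(s) matter; the net shift is to the left.

left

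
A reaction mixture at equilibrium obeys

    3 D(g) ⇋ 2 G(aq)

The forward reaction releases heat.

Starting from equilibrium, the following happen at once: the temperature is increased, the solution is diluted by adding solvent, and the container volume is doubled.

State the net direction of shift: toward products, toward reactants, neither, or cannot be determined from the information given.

cannot be determined

The forward reaction is exothermic. Raising T favours the endothermic direction — shift to the left.
Dilution lowers every aqueous concentration by the same factor. Δn_aq = 2 − 0 = +2, so the system shifts toward the side with more dissolved moles — to the right.
Gas moles: reactants 3, products 0 (Δn_gas = -3). Expansion shifts the system toward the side with more moles of gas — to the left.
The individual effects push in opposite directions; without quantitative information the net direction cannot be determined.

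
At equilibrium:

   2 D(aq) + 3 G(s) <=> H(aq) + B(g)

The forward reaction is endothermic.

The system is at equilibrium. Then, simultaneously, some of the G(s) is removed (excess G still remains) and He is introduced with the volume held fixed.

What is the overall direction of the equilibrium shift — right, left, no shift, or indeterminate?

no shift

G is a pure solid; its activity is 1 regardless of amount, so Q is unaffected — no shift from this change.
At constant volume, adding an inert gas leaves every reacting species' partial pressure unchanged, so Q is unchanged — no shift from this change.
None of the changes alters Q relative to K, so there is no net shift.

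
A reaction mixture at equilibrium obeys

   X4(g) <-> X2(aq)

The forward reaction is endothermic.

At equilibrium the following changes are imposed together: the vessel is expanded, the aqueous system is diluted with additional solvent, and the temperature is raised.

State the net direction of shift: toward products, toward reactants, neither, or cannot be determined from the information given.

cannot be determined

Gas moles: reactants 1, products 0 (Δn_gas = -1). Expansion shifts the system toward the side with more moles of gas — to the left.
Dilution lowers every aqueous concentration by the same factor. Δn_aq = 1 − 0 = +1, so the system shifts toward the side with more dissolved moles — to the right.
The forward reaction is endothermic. Raising T favours the endothermic direction — shift to the right.
The individual effects push in opposite directions; without quantitative information the net direction cannot be determined.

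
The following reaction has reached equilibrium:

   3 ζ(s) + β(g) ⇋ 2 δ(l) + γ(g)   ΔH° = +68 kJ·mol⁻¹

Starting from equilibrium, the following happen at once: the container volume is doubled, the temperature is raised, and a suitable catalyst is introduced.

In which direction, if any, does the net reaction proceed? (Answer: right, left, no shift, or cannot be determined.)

Gas moles: reactants 1, products 1. Δn_gas = 0, so a volume change leaves Q equal to K — no shift from this change.
The forward reaction is endothermic. Raising T favours the endothermic direction — shift to the right.
A catalyst speeds both forward and reverse rates equally; it changes neither Q nor K — no shift from this change.
Only the nonzero effect(s) matter; the net shift is to the right.

right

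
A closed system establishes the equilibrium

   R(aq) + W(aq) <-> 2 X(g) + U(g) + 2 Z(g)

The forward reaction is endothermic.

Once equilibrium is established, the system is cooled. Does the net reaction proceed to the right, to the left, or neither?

The forward reaction is endothermic. Lowering T favours the exothermic direction — shift to the left.

left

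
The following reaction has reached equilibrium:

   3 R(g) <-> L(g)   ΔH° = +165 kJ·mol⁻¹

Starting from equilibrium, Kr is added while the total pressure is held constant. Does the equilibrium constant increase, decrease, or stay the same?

The equilibrium constant depends only on temperature. This perturbation may move the position of equilibrium, but since T is unchanged, K itself is unchanged.

unchanged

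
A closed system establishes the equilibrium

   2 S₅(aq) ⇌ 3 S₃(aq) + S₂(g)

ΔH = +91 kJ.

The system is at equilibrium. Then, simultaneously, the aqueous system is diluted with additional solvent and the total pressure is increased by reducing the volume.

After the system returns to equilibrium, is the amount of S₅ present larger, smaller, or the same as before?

cannot be determined

Dilution lowers every aqueous concentration by the same factor. Δn_aq = 3 − 2 = +1, so the system shifts toward the side with more dissolved moles — to the right.
Gas moles: reactants 0, products 1 (Δn_gas = +1). Compression shifts the system toward the side with fewer moles of gas — to the left.
The two effects oppose each other, so the net shift — and hence the change in S₅ — cannot be determined from the given information.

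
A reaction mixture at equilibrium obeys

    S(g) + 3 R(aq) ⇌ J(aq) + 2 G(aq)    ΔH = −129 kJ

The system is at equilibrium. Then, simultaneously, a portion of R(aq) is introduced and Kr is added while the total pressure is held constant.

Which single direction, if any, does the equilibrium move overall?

Adding R (aq), a reactant, drives the reaction to the right.
Adding inert gas at constant total pressure expands the volume and lowers every reacting partial pressure. With Δn_gas = 0 − 1 = -1, Q moves away from K toward the side with fewer gas moles, so the system shifts toward the side with more gas moles — to the left.
The individual effects push in opposite directions; without quantitative information the net direction cannot be determined.

cannot be determined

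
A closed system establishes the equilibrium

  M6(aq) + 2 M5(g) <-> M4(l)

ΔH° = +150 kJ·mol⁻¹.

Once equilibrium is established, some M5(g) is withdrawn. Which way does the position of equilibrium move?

left

Removing M5 (g), a reactant, drives the reaction to the left.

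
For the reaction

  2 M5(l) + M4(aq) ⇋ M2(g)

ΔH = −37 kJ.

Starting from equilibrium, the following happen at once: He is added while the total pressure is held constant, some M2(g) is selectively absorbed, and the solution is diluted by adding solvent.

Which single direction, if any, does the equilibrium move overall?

Adding inert gas at constant total pressure expands the volume and lowers every reacting partial pressure. With Δn_gas = 1 − 0 = +1, Q moves away from K toward the side with fewer gas moles, so the system shifts toward the side with more gas moles — to the right.
Removing M2 (g), a product, drives the reaction to the right.
Dilution lowers every aqueous concentration by the same factor. Δn_aq = 0 − 1 = -1, so the system shifts toward the side with more dissolved moles — to the left.
The individual effects push in opposite directions; without quantitative information the net direction cannot be determined.

cannot be determined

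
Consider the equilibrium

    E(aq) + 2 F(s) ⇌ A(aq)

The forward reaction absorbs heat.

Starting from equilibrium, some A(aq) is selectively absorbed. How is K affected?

The equilibrium constant depends only on temperature. This perturbation may move the position of equilibrium, but since T is unchanged, K itself is unchanged.

unchanged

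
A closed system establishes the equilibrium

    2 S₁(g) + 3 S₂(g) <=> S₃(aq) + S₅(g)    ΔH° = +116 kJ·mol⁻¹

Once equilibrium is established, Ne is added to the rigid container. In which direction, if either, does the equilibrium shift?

no shift

At constant volume, adding an inert gas leaves every reacting species' partial pressure unchanged, so Q is unchanged — no shift from this change.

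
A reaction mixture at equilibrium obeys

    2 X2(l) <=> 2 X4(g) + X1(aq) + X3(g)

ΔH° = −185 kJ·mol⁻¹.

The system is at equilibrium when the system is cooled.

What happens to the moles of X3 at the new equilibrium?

increases

The forward reaction is exothermic. Lowering T favours the exothermic direction — shift to the right.
The net shift is to the right. X3 is a product, so its amount increases.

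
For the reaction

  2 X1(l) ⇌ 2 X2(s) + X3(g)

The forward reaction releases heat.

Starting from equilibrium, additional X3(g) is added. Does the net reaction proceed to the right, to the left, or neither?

Adding X3 (g), a product, drives the reaction to the left.

left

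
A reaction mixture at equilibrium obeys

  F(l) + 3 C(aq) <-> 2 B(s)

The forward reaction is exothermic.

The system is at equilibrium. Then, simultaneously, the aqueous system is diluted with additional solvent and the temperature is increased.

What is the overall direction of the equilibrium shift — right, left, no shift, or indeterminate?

left

Dilution lowers every aqueous concentration by the same factor. Δn_aq = 0 − 3 = -3, so the system shifts toward the side with more dissolved moles — to the left.
The forward reaction is exothermic. Raising T favours the endothermic direction — shift to the left.
All effects act in the same direction — net shift to the left.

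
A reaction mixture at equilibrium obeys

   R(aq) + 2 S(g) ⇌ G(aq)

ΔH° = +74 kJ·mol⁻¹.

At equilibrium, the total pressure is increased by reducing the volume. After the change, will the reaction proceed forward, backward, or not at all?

Gas moles: reactants 2, products 0 (Δn_gas = -2). Compression shifts the system toward the side with fewer moles of gas — to the right.

right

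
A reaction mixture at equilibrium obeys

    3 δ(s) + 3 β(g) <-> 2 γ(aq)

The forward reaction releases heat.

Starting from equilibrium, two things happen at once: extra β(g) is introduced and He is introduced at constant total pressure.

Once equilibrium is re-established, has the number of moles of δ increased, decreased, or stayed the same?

cannot be determined

Adding β (g), a reactant, drives the reaction to the right.
Adding inert gas at constant total pressure expands the volume and lowers every reacting partial pressure. With Δn_gas = 0 − 3 = -3, Q moves away from K toward the side with fewer gas moles, so the system shifts toward the side with more gas moles — to the left.
The two effects oppose each other, so the net shift — and hence the change in δ — cannot be determined from the given information.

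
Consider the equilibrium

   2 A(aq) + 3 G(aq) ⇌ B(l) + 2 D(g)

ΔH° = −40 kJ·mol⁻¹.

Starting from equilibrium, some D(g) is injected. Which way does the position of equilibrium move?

Adding D (g), a product, drives the reaction to the left.

left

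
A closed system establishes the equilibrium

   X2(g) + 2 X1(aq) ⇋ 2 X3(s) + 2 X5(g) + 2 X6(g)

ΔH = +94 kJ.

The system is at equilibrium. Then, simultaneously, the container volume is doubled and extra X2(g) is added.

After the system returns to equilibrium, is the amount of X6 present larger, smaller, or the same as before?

increases

Gas moles: reactants 1, products 4 (Δn_gas = +3). Expansion shifts the system toward the side with more moles of gas — to the right.
Adding X2 (g), a reactant, drives the reaction to the right.
The net shift is to the right. X6 is a product, so its amount increases.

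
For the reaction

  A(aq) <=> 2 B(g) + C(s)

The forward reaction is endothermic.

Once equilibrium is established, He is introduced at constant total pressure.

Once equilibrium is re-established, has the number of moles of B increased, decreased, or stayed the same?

increases

Adding inert gas at constant total pressure expands the volume and lowers every reacting partial pressure. With Δn_gas = 2 − 0 = +2, Q moves away from K toward the side with fewer gas moles, so the system shifts toward the side with more gas moles — to the right.
The net shift is to the right. B is a product, so its amount increases.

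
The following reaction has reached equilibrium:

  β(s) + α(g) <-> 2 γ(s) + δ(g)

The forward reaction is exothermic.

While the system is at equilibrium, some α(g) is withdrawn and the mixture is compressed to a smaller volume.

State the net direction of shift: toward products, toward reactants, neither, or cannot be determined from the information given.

left

Removing α (g), a reactant, drives the reaction to the left.
Gas moles: reactants 1, products 1. Δn_gas = 0, so a volume change leaves Q equal to K — no shift from this change.
Only the nonzero effect(s) matter; the net shift is to the left.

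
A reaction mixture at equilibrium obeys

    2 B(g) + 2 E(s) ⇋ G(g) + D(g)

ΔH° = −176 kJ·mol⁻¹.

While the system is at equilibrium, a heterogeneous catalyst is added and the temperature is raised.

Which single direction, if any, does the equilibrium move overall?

left

A catalyst speeds both forward and reverse rates equally; it changes neither Q nor K — no shift from this change.
The forward reaction is exothermic. Raising T favours the endothermic direction — shift to the left.
Only the nonzero effect(s) matter; the net shift is to the left.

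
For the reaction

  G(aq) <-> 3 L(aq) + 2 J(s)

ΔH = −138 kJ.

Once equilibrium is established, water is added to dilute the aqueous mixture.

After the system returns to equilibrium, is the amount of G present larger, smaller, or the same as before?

decreases

Dilution lowers every aqueous concentration by the same factor. Δn_aq = 3 − 1 = +2, so the system shifts toward the side with more dissolved moles — to the right.
The net shift is to the right. G is a reactant, so its amount decreases.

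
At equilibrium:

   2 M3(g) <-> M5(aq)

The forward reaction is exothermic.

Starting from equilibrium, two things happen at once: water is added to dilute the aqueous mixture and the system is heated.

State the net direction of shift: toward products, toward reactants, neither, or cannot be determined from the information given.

Dilution lowers every aqueous concentration by the same factor. Δn_aq = 1 − 0 = +1, so the system shifts toward the side with more dissolved moles — to the right.
The forward reaction is exothermic. Raising T favours the endothermic direction — shift to the left.
The individual effects push in opposite directions; without quantitative information the net direction cannot be determined.

cannot be determined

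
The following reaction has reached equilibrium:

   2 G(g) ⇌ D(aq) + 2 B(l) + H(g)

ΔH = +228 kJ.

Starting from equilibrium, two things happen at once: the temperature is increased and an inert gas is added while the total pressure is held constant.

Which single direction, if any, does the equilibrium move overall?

cannot be determined

The forward reaction is endothermic. Raising T favours the endothermic direction — shift to the right.
Adding inert gas at constant total pressure expands the volume and lowers every reacting partial pressure. With Δn_gas = 1 − 2 = -1, Q moves away from K toward the side with fewer gas moles, so the system shifts toward the side with more gas moles — to the left.
The individual effects push in opposite directions; without quantitative information the net direction cannot be determined.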